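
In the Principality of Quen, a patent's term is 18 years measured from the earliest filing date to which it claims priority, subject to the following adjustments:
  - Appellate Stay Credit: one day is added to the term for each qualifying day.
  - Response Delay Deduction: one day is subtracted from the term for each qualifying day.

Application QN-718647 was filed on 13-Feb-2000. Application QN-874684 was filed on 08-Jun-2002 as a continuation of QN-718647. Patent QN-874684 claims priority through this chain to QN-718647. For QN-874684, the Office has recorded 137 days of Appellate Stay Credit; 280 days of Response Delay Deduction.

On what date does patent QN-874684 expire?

Earliest priority filing: 13 February 2000.
Base term: 13 February 2000 + 18 years → 13 February 2018.
Appellate Stay Credit: +137 days → 30 June 2018.
Response Delay Deduction: −280 days → 23 September 2017.

2017-09-23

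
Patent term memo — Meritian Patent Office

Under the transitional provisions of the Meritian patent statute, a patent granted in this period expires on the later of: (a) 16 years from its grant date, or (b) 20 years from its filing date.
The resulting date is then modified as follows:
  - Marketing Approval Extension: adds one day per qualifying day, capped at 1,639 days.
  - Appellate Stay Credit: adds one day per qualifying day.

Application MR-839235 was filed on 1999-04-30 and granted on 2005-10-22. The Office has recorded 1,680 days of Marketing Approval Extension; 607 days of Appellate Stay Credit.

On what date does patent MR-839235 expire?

2027-12-16

(a) grant + 16 years → 22 October 2021.
(b) filing + 20 years → 30 April 2019.
Later of the two: 22 October 2021.
Marketing Approval Extension: 1680 days claimed exceeds the 1639-day cap, so +1639 days → 18 April 2026.
Appellate Stay Credit: +607 days → 16 December 2027.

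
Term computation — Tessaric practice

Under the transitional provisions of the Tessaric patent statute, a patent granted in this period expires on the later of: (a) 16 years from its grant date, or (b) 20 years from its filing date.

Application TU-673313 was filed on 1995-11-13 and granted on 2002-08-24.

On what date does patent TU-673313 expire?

(a) grant + 16 years → 24 August 2018.
(b) filing + 20 years → 13 November 2015.
Later of the two: 24 August 2018.

August 24, 2018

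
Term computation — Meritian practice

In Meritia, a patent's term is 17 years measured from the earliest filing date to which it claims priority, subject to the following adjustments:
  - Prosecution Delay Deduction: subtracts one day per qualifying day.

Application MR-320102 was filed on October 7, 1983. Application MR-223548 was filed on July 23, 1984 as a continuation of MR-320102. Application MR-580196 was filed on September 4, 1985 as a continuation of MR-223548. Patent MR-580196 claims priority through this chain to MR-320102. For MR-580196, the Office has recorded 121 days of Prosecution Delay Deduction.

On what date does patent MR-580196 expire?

2000-06-08

Earliest priority filing: 7 October 1983.
Base term: 7 October 1983 + 17 years → 7 October 2000.
Prosecution Delay Deduction: −121 days → 8 June 2000.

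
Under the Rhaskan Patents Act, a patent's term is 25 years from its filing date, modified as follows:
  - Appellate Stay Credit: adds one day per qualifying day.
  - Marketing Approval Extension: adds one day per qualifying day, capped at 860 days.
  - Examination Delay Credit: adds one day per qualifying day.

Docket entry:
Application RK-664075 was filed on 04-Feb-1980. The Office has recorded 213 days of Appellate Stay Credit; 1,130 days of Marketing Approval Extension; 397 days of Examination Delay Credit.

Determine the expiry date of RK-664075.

February 13, 2009

Base term: filing date + 25 years → 4 February 2005.
Appellate Stay Credit: +213 days → 5 September 2005.
Marketing Approval Extension: 1130 days claimed exceeds the 860-day cap, so +860 days → 13 January 2008.
Examination Delay Credit: +397 days → 13 February 2009.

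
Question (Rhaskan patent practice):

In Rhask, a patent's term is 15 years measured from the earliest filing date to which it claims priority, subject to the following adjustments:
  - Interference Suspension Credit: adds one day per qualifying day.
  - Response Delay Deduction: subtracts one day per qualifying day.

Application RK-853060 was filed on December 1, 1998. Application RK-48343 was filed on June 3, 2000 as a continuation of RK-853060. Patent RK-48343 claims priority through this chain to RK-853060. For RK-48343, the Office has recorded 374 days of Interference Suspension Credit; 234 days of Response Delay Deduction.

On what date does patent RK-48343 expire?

Earliest priority filing: 1 December 1998.
Base term: 1 December 1998 + 15 years → 1 December 2013.
Interference Suspension Credit: +374 days → 10 December 2014.
Response Delay Deduction: −234 days → 20 April 2014.

2014-04-20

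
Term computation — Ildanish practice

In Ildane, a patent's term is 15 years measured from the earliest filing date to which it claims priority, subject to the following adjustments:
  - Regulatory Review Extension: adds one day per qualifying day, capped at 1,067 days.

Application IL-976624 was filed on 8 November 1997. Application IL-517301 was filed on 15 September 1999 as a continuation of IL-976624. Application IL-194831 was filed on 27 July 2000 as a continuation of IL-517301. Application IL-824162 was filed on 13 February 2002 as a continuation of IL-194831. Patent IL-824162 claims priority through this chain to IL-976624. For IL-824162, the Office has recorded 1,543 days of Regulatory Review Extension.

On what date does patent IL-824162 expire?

2015-10-11

Earliest priority filing: 8 November 1997.
Base term: 8 November 1997 + 15 years → 8 November 2012.
Regulatory Review Extension: 1543 days claimed exceeds the 1067-day cap, so +1067 days → 11 October 2015.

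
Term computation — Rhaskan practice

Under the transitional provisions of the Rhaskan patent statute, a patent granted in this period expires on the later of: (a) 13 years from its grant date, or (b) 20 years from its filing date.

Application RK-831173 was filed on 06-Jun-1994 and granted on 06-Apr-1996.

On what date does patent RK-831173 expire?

2014-06-06

(a) grant + 13 years → 6 April 2009.
(b) filing + 20 years → 6 June 2014.
Later of the two: 6 June 2014.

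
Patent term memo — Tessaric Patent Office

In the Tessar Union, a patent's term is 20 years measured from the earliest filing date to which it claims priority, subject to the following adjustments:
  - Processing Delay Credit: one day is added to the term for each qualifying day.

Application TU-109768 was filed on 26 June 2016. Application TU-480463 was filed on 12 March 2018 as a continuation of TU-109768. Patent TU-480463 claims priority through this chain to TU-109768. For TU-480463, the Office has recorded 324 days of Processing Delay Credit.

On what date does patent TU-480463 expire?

May 16, 2037

Earliest priority filing: 26 June 2016.
Base term: 26 June 2016 + 20 years → 26 June 2036.
Processing Delay Credit: +324 days → 16 May 2037.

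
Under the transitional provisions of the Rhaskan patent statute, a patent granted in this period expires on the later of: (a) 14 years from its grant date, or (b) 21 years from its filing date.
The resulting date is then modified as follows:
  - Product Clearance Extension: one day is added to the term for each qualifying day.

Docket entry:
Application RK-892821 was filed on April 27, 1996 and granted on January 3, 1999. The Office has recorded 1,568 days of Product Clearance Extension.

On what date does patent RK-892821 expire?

2021-08-12

(a) grant + 14 years → 3 January 2013.
(b) filing + 21 years → 27 April 2017.
Later of the two: 27 April 2017.
Product Clearance Extension: +1568 days → 12 August 2021.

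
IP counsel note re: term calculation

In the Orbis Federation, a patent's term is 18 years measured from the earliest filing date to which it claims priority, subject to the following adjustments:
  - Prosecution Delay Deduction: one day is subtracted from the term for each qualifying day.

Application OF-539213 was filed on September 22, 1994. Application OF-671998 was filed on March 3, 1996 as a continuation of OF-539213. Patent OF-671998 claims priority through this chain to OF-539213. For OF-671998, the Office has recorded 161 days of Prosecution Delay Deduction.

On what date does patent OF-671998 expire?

Earliest priority filing: 22 September 1994.
Base term: 22 September 1994 + 18 years → 22 September 2012.
Prosecution Delay Deduction: −161 days → 14 April 2012.

2012-04-14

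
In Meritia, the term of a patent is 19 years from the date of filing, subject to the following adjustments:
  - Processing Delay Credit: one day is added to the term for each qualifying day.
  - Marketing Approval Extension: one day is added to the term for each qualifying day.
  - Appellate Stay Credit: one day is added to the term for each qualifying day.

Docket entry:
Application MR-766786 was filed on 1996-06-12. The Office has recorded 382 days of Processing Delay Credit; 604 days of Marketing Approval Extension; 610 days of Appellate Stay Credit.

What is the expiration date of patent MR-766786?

Base term: filing date + 19 years → 12 June 2015.
Processing Delay Credit: +382 days → 28 June 2016.
Marketing Approval Extension: +604 days → 22 February 2018.
Appellate Stay Credit: +610 days → 25 October 2019.

October 25, 2019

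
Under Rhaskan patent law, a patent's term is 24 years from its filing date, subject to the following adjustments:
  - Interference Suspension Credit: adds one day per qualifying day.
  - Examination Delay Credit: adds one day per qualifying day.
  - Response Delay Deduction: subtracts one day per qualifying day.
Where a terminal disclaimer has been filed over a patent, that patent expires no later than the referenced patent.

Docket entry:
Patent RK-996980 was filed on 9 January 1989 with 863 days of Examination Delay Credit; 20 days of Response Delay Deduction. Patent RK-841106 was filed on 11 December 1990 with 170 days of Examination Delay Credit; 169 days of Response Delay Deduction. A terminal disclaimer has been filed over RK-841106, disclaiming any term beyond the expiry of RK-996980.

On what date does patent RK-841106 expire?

Natural term of RK-841106:
  Base: filing + 24 years → 11 December 2014.
  Examination Delay Credit: +170 days → 30 May 2015.
  Response Delay Deduction: −169 days → 12 December 2014.
Expiry of referenced patent RK-996980:
  Base: filing + 24 years → 9 January 2013.
  Examination Delay Credit: +863 days → 22 May 2015.
  Response Delay Deduction: −20 days → 2 May 2015.
Terminal disclaimer: RK-841106 expires on the earlier of 12 December 2014 and 2 May 2015.

December 12, 2014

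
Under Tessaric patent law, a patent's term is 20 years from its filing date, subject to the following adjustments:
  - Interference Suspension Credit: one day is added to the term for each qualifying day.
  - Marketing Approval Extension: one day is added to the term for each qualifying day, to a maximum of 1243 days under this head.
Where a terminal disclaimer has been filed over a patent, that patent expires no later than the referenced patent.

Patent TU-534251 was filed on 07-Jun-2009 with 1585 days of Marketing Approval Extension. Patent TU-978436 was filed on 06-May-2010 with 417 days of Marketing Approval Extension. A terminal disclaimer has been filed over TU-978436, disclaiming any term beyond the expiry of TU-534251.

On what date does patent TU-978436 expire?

2031-06-27

Natural term of TU-978436:
  Base: filing + 20 years → 6 May 2030.
  Marketing Approval Extension: 417 days (within the 1243-day cap) → +417 days → 27 June 2031.
Expiry of referenced patent TU-534251:
  Base: filing + 20 years → 7 June 2029.
  Marketing Approval Extension: 1585 days claimed exceeds the 1243-day cap, so +1243 days → 1 November 2032.
Terminal disclaimer: TU-978436 expires on the earlier of 27 June 2031 and 1 November 2032.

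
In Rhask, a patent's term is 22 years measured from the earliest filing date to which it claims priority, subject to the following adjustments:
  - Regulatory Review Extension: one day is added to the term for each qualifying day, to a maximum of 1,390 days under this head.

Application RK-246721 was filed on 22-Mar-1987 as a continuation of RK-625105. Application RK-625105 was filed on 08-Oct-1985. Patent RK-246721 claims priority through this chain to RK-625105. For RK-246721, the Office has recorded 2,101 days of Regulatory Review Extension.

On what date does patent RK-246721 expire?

July 29, 2011

Earliest priority filing: 8 October 1985.
Base term: 8 October 1985 + 22 years → 8 October 2007.
Regulatory Review Extension: 2101 days claimed exceeds the 1390-day cap, so +1390 days → 29 July 2011.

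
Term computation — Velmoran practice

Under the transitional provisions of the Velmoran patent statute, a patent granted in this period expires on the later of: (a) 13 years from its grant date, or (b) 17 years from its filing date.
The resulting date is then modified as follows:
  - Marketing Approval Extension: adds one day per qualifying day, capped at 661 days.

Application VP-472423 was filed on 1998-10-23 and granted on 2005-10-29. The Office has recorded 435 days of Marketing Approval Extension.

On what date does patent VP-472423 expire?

January 7, 2020

(a) grant + 13 years → 29 October 2018.
(b) filing + 17 years → 23 October 2015.
Later of the two: 29 October 2018.
Marketing Approval Extension: 435 days (within the 661-day cap) → +435 days → 7 January 2020.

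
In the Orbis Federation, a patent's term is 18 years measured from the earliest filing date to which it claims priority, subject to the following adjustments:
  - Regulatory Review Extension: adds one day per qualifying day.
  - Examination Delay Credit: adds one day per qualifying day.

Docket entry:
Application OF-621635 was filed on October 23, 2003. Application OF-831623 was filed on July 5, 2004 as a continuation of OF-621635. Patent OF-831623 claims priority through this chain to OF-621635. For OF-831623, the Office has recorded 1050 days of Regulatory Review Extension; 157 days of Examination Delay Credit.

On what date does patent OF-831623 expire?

2025-02-11

Earliest priority filing: 23 October 2003.
Base term: 23 October 2003 + 18 years → 23 October 2021.
Regulatory Review Extension: +1050 days → 7 September 2024.
Examination Delay Credit: +157 days → 11 February 2025.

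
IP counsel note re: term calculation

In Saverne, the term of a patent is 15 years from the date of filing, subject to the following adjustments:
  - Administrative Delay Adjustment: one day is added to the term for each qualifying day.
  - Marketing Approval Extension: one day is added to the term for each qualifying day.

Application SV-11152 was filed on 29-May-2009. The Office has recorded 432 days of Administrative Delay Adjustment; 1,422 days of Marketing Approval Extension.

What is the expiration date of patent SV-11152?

June 26, 2029

Base term: filing date + 15 years → 29 May 2024.
Administrative Delay Adjustment: +432 days → 4 August 2025.
Marketing Approval Extension: +1422 days → 26 June 2029.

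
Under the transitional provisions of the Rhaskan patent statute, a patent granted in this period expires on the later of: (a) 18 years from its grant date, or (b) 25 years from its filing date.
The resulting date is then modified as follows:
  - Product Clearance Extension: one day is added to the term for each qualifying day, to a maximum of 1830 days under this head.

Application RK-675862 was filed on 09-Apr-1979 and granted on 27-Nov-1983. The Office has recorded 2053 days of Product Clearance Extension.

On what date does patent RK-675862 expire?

2009-04-13

(a) grant + 18 years → 27 November 2001.
(b) filing + 25 years → 9 April 2004.
Later of the two: 9 April 2004.
Product Clearance Extension: 2053 days claimed exceeds the 1830-day cap, so +1830 days → 13 April 2009.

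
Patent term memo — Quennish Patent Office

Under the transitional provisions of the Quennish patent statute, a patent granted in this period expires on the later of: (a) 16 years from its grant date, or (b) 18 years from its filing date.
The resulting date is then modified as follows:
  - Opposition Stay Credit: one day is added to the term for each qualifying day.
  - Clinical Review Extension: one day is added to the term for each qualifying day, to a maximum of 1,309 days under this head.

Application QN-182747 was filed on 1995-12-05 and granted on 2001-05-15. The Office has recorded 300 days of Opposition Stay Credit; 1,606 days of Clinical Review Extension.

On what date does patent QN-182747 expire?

2021-10-10

(a) grant + 16 years → 15 May 2017.
(b) filing + 18 years → 5 December 2013.
Later of the two: 15 May 2017.
Opposition Stay Credit: +300 days → 11 March 2018.
Clinical Review Extension: 1606 days claimed exceeds the 1309-day cap, so +1309 days → 10 October 2021.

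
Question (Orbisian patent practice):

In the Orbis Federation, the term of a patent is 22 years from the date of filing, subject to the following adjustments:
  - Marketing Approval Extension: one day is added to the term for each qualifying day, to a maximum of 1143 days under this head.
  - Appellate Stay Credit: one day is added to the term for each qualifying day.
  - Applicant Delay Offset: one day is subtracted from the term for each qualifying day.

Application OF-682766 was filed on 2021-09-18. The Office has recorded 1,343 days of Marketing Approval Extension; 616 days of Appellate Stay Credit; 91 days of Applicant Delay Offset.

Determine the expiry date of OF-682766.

Base term: filing date + 22 years → 18 September 2043.
Marketing Approval Extension: 1343 days claimed exceeds the 1143-day cap, so +1143 days → 4 November 2046.
Appellate Stay Credit: +616 days → 12 July 2048.
Applicant Delay Offset: −91 days → 12 April 2048.

April 12, 2048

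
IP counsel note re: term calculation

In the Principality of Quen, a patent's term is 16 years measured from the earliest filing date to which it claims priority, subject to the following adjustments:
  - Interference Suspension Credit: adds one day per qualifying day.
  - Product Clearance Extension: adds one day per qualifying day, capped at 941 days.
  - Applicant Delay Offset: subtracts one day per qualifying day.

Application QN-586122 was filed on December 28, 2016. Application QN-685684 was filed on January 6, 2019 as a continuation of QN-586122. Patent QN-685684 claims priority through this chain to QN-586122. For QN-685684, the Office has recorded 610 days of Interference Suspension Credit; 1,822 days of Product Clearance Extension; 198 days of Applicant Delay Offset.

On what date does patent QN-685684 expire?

2036-09-11

Earliest priority filing: 28 December 2016.
Base term: 28 December 2016 + 16 years → 28 December 2032.
Interference Suspension Credit: +610 days → 30 August 2034.
Product Clearance Extension: 1822 days claimed exceeds the 941-day cap, so +941 days → 28 March 2037.
Applicant Delay Offset: −198 days → 11 September 2036.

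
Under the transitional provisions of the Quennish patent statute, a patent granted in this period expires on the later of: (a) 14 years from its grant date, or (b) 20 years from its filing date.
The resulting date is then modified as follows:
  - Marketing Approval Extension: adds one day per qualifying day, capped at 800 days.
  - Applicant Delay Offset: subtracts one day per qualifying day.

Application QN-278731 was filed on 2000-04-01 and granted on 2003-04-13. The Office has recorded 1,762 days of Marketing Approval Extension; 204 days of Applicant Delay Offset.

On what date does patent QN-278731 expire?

2021-11-18

(a) grant + 14 years → 13 April 2017.
(b) filing + 20 years → 1 April 2020.
Later of the two: 1 April 2020.
Marketing Approval Extension: 1762 days claimed exceeds the 800-day cap, so +800 days → 10 June 2022.
Applicant Delay Offset: −204 days → 18 November 2021.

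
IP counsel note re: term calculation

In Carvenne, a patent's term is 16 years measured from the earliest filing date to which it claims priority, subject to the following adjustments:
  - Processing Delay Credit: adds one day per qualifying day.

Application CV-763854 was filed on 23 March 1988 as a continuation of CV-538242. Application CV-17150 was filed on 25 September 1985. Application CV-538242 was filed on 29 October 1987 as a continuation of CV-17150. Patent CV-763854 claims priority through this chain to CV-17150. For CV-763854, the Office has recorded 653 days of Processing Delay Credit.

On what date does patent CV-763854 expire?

July 10, 2003

Earliest priority filing: 25 September 1985.
Base term: 25 September 1985 + 16 years → 25 September 2001.
Processing Delay Credit: +653 days → 10 July 2003.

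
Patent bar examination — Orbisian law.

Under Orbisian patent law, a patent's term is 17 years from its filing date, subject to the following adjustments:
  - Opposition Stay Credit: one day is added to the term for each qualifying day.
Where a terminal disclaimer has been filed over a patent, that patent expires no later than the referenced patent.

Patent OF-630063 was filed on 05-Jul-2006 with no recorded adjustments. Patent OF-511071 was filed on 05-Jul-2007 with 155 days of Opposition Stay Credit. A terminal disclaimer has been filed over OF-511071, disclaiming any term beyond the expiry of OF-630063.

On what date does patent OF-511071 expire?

Natural term of OF-511071:
  Base: filing + 17 years → 5 July 2024.
  Opposition Stay Credit: +155 days → 7 December 2024.
Expiry of referenced patent OF-630063:
  Base: filing + 17 years → 5 July 2023.
Terminal disclaimer: OF-511071 expires on the earlier of 7 December 2024 and 5 July 2023.

July 5, 2023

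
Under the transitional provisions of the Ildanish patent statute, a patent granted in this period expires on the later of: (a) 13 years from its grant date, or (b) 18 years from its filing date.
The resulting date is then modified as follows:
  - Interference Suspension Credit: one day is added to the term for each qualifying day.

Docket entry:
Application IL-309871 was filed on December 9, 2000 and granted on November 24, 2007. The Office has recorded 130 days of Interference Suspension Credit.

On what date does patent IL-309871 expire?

(a) grant + 13 years → 24 November 2020.
(b) filing + 18 years → 9 December 2018.
Later of the two: 24 November 2020.
Interference Suspension Credit: +130 days → 3 April 2021.

2021-04-03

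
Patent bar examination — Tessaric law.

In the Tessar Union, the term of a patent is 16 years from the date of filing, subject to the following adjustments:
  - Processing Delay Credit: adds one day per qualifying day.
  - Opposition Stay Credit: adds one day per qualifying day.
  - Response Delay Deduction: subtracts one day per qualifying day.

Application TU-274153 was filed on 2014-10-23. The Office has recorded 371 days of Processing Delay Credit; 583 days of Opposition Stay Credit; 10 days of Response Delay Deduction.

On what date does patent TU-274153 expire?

2033-05-24

Base term: filing date + 16 years → 23 October 2030.
Processing Delay Credit: +371 days → 29 October 2031.
Opposition Stay Credit: +583 days → 3 June 2033.
Response Delay Deduction: −10 days → 24 May 2033.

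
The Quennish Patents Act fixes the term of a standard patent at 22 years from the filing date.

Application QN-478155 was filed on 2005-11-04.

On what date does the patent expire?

Filing date + 22 years → 4 November 2027.

November 4, 2027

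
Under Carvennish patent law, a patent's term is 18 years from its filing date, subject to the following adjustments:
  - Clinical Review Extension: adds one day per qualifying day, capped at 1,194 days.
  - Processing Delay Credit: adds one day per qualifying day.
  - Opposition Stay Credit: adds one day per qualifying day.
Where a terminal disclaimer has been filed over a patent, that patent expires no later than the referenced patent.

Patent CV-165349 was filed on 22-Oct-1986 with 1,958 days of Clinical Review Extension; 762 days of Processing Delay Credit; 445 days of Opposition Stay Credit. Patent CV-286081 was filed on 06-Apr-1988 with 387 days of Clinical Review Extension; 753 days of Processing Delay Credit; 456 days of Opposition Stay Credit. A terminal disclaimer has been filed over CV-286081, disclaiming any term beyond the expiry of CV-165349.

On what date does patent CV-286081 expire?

Natural term of CV-286081:
  Base: filing + 18 years → 6 April 2006.
  Clinical Review Extension: 387 days (within the 1194-day cap) → +387 days → 28 April 2007.
  Processing Delay Credit: +753 days → 20 May 2009.
  Opposition Stay Credit: +456 days → 19 August 2010.
Expiry of referenced patent CV-165349:
  Base: filing + 18 years → 22 October 2004.
  Clinical Review Extension: 1958 days claimed exceeds the 1194-day cap, so +1194 days → 29 January 2008.
  Processing Delay Credit: +762 days → 1 March 2010.
  Opposition Stay Credit: +445 days → 20 May 2011.
Terminal disclaimer: CV-286081 expires on the earlier of 19 August 2010 and 20 May 2011.

2010-08-19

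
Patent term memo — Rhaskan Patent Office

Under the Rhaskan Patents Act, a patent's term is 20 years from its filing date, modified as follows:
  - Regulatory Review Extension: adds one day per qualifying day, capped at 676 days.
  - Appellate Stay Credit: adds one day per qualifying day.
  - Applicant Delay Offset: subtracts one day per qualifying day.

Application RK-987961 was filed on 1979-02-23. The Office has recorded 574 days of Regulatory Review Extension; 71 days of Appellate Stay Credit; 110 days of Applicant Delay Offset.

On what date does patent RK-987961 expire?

Base term: filing date + 20 years → 23 February 1999.
Regulatory Review Extension: 574 days (within the 676-day cap) → +574 days → 19 September 2000.
Appellate Stay Credit: +71 days → 29 November 2000.
Applicant Delay Offset: −110 days → 11 August 2000.

August 11, 2000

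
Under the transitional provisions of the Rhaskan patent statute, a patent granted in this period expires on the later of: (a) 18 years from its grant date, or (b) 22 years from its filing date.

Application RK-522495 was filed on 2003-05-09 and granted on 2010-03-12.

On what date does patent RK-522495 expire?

2028-03-12

(a) grant + 18 years → 12 March 2028.
(b) filing + 22 years → 9 May 2025.
Later of the two: 12 March 2028.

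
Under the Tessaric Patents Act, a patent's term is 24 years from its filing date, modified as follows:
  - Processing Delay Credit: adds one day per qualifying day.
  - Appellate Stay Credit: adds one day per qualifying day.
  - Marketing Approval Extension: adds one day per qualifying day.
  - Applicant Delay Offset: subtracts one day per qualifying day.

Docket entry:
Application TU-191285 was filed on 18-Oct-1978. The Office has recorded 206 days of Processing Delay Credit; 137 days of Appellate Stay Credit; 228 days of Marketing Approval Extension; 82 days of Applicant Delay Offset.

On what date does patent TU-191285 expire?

2004-02-19

Base term: filing date + 24 years → 18 October 2002.
Processing Delay Credit: +206 days → 12 May 2003.
Appellate Stay Credit: +137 days → 26 September 2003.
Marketing Approval Extension: +228 days → 11 May 2004.
Applicant Delay Offset: −82 days → 19 February 2004.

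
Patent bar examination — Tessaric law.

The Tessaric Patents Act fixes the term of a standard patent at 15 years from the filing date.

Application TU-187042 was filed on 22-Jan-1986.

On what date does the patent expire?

January 22, 2001

Filing date + 15 years → 22 January 2001.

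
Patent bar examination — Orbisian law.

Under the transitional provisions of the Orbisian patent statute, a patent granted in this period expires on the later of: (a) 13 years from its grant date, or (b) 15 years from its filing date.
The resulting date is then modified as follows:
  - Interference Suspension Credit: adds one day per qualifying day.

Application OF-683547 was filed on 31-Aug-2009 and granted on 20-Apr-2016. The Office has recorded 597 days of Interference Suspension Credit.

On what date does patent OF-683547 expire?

(a) grant + 13 years → 20 April 2029.
(b) filing + 15 years → 31 August 2024.
Later of the two: 20 April 2029.
Interference Suspension Credit: +597 days → 8 December 2030.

December 8, 2030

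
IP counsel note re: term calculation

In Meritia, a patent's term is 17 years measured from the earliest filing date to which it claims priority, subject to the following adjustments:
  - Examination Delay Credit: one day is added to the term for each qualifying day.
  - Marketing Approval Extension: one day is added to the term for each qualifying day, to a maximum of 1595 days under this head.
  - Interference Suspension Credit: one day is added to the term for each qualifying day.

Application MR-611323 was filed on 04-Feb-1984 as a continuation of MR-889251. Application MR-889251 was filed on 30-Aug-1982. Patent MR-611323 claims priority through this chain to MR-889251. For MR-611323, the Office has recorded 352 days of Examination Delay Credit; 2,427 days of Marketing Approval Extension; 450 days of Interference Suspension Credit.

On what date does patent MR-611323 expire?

March 23, 2006

Earliest priority filing: 30 August 1982.
Base term: 30 August 1982 + 17 years → 30 August 1999.
Examination Delay Credit: +352 days → 16 August 2000.
Marketing Approval Extension: 2427 days claimed exceeds the 1595-day cap, so +1595 days → 28 December 2004.
Interference Suspension Credit: +450 days → 23 March 2006.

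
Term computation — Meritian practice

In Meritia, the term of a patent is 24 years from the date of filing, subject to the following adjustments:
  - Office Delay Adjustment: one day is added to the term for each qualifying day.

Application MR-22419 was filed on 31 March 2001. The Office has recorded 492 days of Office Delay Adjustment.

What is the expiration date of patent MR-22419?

August 5, 2026

Base term: filing date + 24 years → 31 March 2025.
Office Delay Adjustment: +492 days → 5 August 2026.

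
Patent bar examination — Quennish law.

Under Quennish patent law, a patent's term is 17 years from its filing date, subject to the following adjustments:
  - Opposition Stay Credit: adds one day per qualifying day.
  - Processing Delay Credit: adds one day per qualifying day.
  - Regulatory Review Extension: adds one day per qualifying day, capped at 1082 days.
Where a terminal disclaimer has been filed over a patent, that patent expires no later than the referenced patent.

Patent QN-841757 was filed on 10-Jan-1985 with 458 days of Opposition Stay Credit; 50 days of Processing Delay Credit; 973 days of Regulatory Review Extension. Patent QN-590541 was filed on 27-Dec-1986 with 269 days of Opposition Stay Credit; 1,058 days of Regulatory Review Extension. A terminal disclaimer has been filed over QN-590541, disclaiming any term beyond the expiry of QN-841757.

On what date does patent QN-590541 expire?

2006-01-30

Natural term of QN-590541:
  Base: filing + 17 years → 27 December 2003.
  Opposition Stay Credit: +269 days → 21 September 2004.
  Regulatory Review Extension: 1058 days (within the 1082-day cap) → +1058 days → 15 August 2007.
Expiry of referenced patent QN-841757:
  Base: filing + 17 years → 10 January 2002.
  Opposition Stay Credit: +458 days → 13 April 2003.
  Processing Delay Credit: +50 days → 2 June 2003.
  Regulatory Review Extension: 973 days (within the 1082-day cap) → +973 days → 30 January 2006.
Terminal disclaimer: QN-590541 expires on the earlier of 15 August 2007 and 30 January 2006.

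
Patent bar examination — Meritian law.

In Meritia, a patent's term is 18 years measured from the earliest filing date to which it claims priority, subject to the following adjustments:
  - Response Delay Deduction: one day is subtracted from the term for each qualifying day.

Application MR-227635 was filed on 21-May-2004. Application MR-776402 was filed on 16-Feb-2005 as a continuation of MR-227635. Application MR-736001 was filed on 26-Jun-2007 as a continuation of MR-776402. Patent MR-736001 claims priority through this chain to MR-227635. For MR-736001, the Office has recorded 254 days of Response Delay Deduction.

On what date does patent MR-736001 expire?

Earliest priority filing: 21 May 2004.
Base term: 21 May 2004 + 18 years → 21 May 2022.
Response Delay Deduction: −254 days → 9 September 2021.

September 9, 2021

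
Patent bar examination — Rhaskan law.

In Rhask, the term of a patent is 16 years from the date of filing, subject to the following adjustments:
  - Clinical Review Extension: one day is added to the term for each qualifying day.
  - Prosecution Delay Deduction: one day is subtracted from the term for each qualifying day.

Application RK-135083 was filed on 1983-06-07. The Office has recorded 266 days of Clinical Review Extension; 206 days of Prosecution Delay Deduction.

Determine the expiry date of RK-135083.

August 6, 1999

Base term: filing date + 16 years → 7 June 1999.
Clinical Review Extension: +266 days → 28 February 2000.
Prosecution Delay Deduction: −206 days → 6 August 1999.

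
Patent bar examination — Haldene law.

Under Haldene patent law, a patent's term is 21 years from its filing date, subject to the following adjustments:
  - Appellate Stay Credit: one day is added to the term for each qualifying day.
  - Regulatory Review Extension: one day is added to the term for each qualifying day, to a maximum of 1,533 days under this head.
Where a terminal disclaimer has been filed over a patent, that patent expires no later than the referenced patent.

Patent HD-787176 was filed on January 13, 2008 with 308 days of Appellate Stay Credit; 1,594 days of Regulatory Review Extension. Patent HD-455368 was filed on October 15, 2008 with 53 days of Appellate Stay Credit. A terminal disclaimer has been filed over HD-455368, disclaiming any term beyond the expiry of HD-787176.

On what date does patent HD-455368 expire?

2029-12-07

Natural term of HD-455368:
  Base: filing + 21 years → 15 October 2029.
  Appellate Stay Credit: +53 days → 7 December 2029.
Expiry of referenced patent HD-787176:
  Base: filing + 21 years → 13 January 2029.
  Appellate Stay Credit: +308 days → 17 November 2029.
  Regulatory Review Extension: 1594 days claimed exceeds the 1533-day cap, so +1533 days → 28 January 2034.
Terminal disclaimer: HD-455368 expires on the earlier of 7 December 2029 and 28 January 2034.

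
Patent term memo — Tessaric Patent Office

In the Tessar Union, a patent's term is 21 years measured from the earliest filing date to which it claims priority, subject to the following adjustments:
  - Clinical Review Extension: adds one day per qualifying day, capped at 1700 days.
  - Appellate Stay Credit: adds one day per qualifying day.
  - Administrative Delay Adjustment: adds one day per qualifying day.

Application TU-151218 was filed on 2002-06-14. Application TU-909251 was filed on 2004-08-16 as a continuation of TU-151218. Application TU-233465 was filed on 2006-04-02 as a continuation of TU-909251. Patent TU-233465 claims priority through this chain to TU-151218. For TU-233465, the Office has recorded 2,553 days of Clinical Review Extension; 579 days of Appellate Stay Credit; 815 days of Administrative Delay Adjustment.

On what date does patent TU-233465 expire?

2031-12-03

Earliest priority filing: 14 June 2002.
Base term: 14 June 2002 + 21 years → 14 June 2023.
Clinical Review Extension: 2553 days claimed exceeds the 1700-day cap, so +1700 days → 8 February 2028.
Appellate Stay Credit: +579 days → 9 September 2029.
Administrative Delay Adjustment: +815 days → 3 December 2031.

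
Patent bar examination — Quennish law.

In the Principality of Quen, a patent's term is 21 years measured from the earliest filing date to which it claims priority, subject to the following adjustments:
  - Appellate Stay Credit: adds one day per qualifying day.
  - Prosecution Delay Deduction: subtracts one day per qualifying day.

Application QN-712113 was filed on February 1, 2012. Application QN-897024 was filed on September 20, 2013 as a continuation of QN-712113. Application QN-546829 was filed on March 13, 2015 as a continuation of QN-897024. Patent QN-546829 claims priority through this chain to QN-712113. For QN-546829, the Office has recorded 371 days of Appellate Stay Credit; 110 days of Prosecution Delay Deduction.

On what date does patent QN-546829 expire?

Earliest priority filing: 1 February 2012.
Base term: 1 February 2012 + 21 years → 1 February 2033.
Appellate Stay Credit: +371 days → 7 February 2034.
Prosecution Delay Deduction: −110 days → 20 October 2033.

October 20, 2033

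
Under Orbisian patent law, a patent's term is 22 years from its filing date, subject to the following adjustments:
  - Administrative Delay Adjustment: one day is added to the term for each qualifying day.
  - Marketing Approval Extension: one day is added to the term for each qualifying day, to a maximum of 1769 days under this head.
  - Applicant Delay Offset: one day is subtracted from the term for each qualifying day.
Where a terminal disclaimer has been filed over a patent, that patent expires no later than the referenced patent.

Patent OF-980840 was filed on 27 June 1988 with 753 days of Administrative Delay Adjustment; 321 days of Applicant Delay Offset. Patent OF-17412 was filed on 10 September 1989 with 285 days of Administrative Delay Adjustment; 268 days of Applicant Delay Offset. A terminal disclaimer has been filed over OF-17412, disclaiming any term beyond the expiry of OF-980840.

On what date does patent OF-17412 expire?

2011-09-02

Natural term of OF-17412:
  Base: filing + 22 years → 10 September 2011.
  Administrative Delay Adjustment: +285 days → 21 June 2012.
  Applicant Delay Offset: −268 days → 27 September 2011.
Expiry of referenced patent OF-980840:
  Base: filing + 22 years → 27 June 2010.
  Administrative Delay Adjustment: +753 days → 19 July 2012.
  Applicant Delay Offset: −321 days → 2 September 2011.
Terminal disclaimer: OF-17412 expires on the earlier of 27 September 2011 and 2 September 2011.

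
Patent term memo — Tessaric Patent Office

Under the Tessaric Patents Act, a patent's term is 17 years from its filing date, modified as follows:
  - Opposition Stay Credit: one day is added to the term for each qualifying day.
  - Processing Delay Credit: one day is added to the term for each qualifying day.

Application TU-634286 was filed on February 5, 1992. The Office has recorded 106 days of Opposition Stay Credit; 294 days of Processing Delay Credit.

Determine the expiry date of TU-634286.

March 12, 2010

Base term: filing date + 17 years → 5 February 2009.
Opposition Stay Credit: +106 days → 22 May 2009.
Processing Delay Credit: +294 days → 12 March 2010.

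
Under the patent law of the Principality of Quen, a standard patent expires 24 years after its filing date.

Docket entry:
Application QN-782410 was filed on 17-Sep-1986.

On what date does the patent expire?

2010-09-17

Filing date + 24 years → 17 September 2010.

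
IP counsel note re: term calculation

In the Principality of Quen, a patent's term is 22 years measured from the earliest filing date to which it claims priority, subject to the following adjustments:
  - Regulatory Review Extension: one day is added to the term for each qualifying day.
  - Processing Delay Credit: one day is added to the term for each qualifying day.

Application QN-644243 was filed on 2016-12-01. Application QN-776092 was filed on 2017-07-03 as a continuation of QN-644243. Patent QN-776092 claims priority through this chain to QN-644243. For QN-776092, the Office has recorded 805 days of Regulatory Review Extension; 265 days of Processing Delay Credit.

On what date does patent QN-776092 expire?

2041-11-05

Earliest priority filing: 1 December 2016.
Base term: 1 December 2016 + 22 years → 1 December 2038.
Regulatory Review Extension: +805 days → 13 February 2041.
Processing Delay Credit: +265 days → 5 November 2041.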